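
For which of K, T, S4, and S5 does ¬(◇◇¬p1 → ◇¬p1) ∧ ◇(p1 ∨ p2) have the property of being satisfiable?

S4-tableau for the formula:
1. ¬(◇◇¬p1 → ◇¬p1) ∧ ◇(p1 ∨ p2), 0
2. ¬(◇◇¬p1 → ◇¬p1), 0   [∧-rule on 1]
3. ◇(p1 ∨ p2), 0   [∧-rule on 1]
4. ◇◇¬p1, 0   [¬→-rule on 2]
5. ¬◇¬p1, 0   [¬→-rule on 2]
6. p1, 0   [¬◇-rule on 5 via 0R0]
7. p1 ∨ p2, 1   [◇-rule on 3: fresh world 1, 0R1]
8. p1, 1   [¬◇-rule on 5 via 0R1]
9. p2, 1   [∨-rule on 7 (branches; this branch)]
10. ◇¬p1, 2   [◇-rule on 4: fresh world 2, 0R2]
11. p1, 2   [¬◇-rule on 5 via 0R2]
12. ¬p1, 3   [◇-rule on 10: fresh world 3, 2R3]
13. p1, 3   [¬◇-rule on 5 via 0R3]
Accessibility: 0R0, 0R1, 0R2, 0R3, 1R1, 2R2, 2R3, 3R3
Branch closes: p1 and ¬p1 both at 3.
Every branch closes (one shown): unsatisfiable in S4, hence also in S5 (every S5-frame is an S4-frame).
T-tableau for the formula:
1. ¬(◇◇¬p1 → ◇¬p1) ∧ ◇(p1 ∨ p2), 0
2. ¬(◇◇¬p1 → ◇¬p1), 0   [∧-rule on 1]
3. ◇(p1 ∨ p2), 0   [∧-rule on 1]
4. ◇◇¬p1, 0   [¬→-rule on 2]
5. ¬◇¬p1, 0   [¬→-rule on 2]
6. p1, 0   [¬◇-rule on 5 via 0R0]
7. p1 ∨ p2, 1   [◇-rule on 3: fresh world 1, 0R1]
8. p1, 1   [¬◇-rule on 5 via 0R1]
9. p2, 1   [∨-rule on 7 (branches; this branch)]
10. ◇¬p1, 2   [◇-rule on 4: fresh world 2, 0R2]
11. p1, 2   [¬◇-rule on 5 via 0R2]
12. ¬p1, 3   [◇-rule on 10: fresh world 3, 2R3]
Accessibility: 0R0, 0R1, 0R2, 1R1, 2R2, 2R3, 3R3
Complete open branch: satisfiable in T, hence also in K (this T-model is also a K-model).

K, T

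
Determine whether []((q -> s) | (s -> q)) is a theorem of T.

Tableau for the negation ~[]((q -> s) | (s -> q)):
1. ~[]((q -> s) | (s -> q)), 0
2. ~((q -> s) | (s -> q)), 1
3. ~(q -> s), 1
4. ~(s -> q), 1
5. q, 1
6. ~s, 1
7. s, 1
8. ~q, 1
Accessibility: 0R0, 0R1, 1R1
Branch closes: s and ~s both at 1.
All branches of the negation close; one closing branch shown above.

Yes, valid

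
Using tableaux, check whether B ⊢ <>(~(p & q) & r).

No, not valid

Tableau for the negation ~<>(~(p & q) & r):
1. ~<>(~(p & q) & r), u
2. ~(~(p & q) & r), u
3. ~r, u
Accessibility: uRu
The negation has an open branch (countermodel exists).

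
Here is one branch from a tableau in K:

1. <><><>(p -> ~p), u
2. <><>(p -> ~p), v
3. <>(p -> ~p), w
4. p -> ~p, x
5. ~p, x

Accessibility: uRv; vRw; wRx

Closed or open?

No, open

No world carries both an atom and its negation.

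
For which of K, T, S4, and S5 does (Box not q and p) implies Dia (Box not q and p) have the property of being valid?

T-tableau for the negation not ((Box not q and p) implies Dia (Box not q and p)):
1. not ((Box not q and p) implies Dia (Box not q and p)), u
2. Box not q and p, u   [neg-implies-rule on 1]
3. not Dia (Box not q and p), u   [neg-implies-rule on 1]
4. Box not q, u   [and-rule on 2]
5. p, u   [and-rule on 2]
6. not (Box not q and p), u   [neg-Dia-rule on 3 via uRu]
7. not q, u   [Box-rule on 4 via uRu]
8. not Box not q, u   [neg-and-rule on 6 (branches; this branch)]
9. q, v   [neg-Box-rule on 8: fresh world v, uRv]
10. not (Box not q and p), v   [neg-Dia-rule on 3 via uRv]
11. not q, v   [Box-rule on 4 via uRv]
Accessibility: uRu, uRv, vRv
Branch closes: q and not q both at v.
Every branch closes (one shown): valid in T, hence also in S4, S5 (every theorem of T is a theorem of S4 and S5).
K-tableau for the negation not ((Box not q and p) implies Dia (Box not q and p)):
1. not ((Box not q and p) implies Dia (Box not q and p)), u
2. Box not q and p, u   [neg-implies-rule on 1]
3. not Dia (Box not q and p), u   [neg-implies-rule on 1]
4. Box not q, u   [and-rule on 2]
5. p, u   [and-rule on 2]
Complete open branch: countermodel on a K-frame, so not valid in K.

T, S4, S5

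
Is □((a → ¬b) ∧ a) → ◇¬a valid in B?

Tableau for the negation ¬(□((a → ¬b) ∧ a) → ◇¬a):
1. ¬(□((a → ¬b) ∧ a) → ◇¬a), w0
2. □((a → ¬b) ∧ a), w0
3. ¬◇¬a, w0
4. (a → ¬b) ∧ a, w0
5. a → ¬b, w0
6. a, w0
7. ¬b, w0
Accessibility: w0Rw0
The negation has an open branch (countermodel exists).

Not valid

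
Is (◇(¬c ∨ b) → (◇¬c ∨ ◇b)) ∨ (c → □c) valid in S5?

Tableau for the negation ¬((◇(¬c ∨ b) → (◇¬c ∨ ◇b)) ∨ (c → □c)):
1. ¬((◇(¬c ∨ b) → (◇¬c ∨ ◇b)) ∨ (c → □c)), 0
2. ¬(◇(¬c ∨ b) → (◇¬c ∨ ◇b)), 0
3. ¬(c → □c), 0
4. ◇(¬c ∨ b), 0
5. ¬(◇¬c ∨ ◇b), 0
6. c, 0
7. ¬□c, 0
8. ¬◇¬c, 0
9. ¬◇b, 0
10. ¬b, 0
11. ¬c ∨ b, 1
12. c, 1
13. ¬b, 1
14. b, 1
Accessibility: 0R0, 0R1, 1R0, 1R1
Branch closes: b and ¬b both at 1.
Every branch of the negation's tableau closes; the branch above is one of them.

Valid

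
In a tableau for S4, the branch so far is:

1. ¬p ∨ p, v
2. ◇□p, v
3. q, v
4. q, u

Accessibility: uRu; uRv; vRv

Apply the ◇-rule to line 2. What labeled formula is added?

a fresh world w with vRw, and □p at w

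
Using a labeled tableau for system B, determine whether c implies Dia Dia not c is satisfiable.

Yes, satisfiable

1. c implies Dia Dia not c, u
2. Dia Dia not c, u
3. Dia not c, v
4. not c, w
Accessibility: uRu, uRv, vRu, vRv, vRw, wRv, wRw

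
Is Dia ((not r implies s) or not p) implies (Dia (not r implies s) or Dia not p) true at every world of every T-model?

Tableau for the negation not (Dia ((not r implies s) or not p) implies (Dia (not r implies s) or Dia not p)):
1. not (Dia ((not r implies s) or not p) implies (Dia (not r implies s) or Dia not p)), w0
2. Dia ((not r implies s) or not p), w0   [neg-implies-rule on 1]
3. not (Dia (not r implies s) or Dia not p), w0   [neg-implies-rule on 1]
4. not Dia (not r implies s), w0   [neg-or-rule on 3]
5. not Dia not p, w0   [neg-or-rule on 3]
6. not (not r implies s), w0   [neg-Dia-rule on 4 via w0Rw0]
7. not r, w0   [neg-implies-rule on 6]
8. not s, w0   [neg-implies-rule on 6]
9. p, w0   [neg-Dia-rule on 5 via w0Rw0]
10. (not r implies s) or not p, w1   [Dia-rule on 2: fresh world w1, w0Rw1]
11. not (not r implies s), w1   [neg-Dia-rule on 4 via w0Rw1]
12. not r, w1   [neg-implies-rule on 11]
13. not s, w1   [neg-implies-rule on 11]
14. p, w1   [neg-Dia-rule on 5 via w0Rw1]
15. not r implies s, w1   [or-rule on 10 (branches; this branch)]
16. s, w1   [implies-rule on 15 (branches; this branch)]
Accessibility: w0Rw0, w0Rw1, w1Rw1
Branch closes: s and not s both at w1.
All branches of the negation close; one closing branch shown above.

Valid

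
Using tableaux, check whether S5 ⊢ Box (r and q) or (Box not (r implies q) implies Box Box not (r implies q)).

Tableau for the negation not (Box (r and q) or (Box not (r implies q) implies Box Box not (r implies q))):
1. not (Box (r and q) or (Box not (r implies q) implies Box Box not (r implies q))), w0
2. not Box (r and q), w0   [neg-or-rule on 1]
3. not (Box not (r implies q) implies Box Box not (r implies q)), w0   [neg-or-rule on 1]
4. Box not (r implies q), w0   [neg-implies-rule on 3]
5. not Box Box not (r implies q), w0   [neg-implies-rule on 3]
6. not (r implies q), w0   [Box-rule on 4 via w0Rw0]
7. r, w0   [neg-implies-rule on 6]
8. not q, w0   [neg-implies-rule on 6]
9. not (r and q), w1   [neg-Box-rule on 2: fresh world w1, w0Rw1]
10. not (r implies q), w1   [Box-rule on 4 via w0Rw1]
11. r, w1   [neg-implies-rule on 10]
12. not q, w1   [neg-implies-rule on 10]
13. not Box not (r implies q), w2   [neg-Box-rule on 5: fresh world w2, w0Rw2]
14. not (r implies q), w2   [Box-rule on 4 via w0Rw2]
15. r, w2   [neg-implies-rule on 14]
16. not q, w2   [neg-implies-rule on 14]
17. r implies q, w3   [neg-Box-rule on 13: fresh world w3, w2Rw3]
18. not (r implies q), w3   [Box-rule on 4 via w0Rw3]
19. r, w3   [neg-implies-rule on 18]
20. not q, w3   [neg-implies-rule on 18]
21. q, w3   [implies-rule on 17 (branches; this branch)]
Accessibility: w0Rw0, w0Rw1, w0Rw2, w0Rw3, w1Rw0, w1Rw1, w1Rw2, w1Rw3, w2Rw0, w2Rw1, w2Rw2, w2Rw3, w3Rw0, w3Rw1, w3Rw2, w3Rw3
Branch closes: q and not q both at w3.
All branches of the negation close; one closing branch shown above.

Valid in S5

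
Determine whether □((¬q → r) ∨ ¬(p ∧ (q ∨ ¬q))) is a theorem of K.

Tableau for the negation ¬□((¬q → r) ∨ ¬(p ∧ (q ∨ ¬q))):
1. ¬□((¬q → r) ∨ ¬(p ∧ (q ∨ ¬q))), u
2. ¬((¬q → r) ∨ ¬(p ∧ (q ∨ ¬q))), v
3. ¬(¬q → r), v
4. p ∧ (q ∨ ¬q), v
5. ¬q, v
6. ¬r, v
7. p, v
8. q ∨ ¬q, v
Accessibility: uRv
The negation has an open branch (countermodel exists).

No, not valid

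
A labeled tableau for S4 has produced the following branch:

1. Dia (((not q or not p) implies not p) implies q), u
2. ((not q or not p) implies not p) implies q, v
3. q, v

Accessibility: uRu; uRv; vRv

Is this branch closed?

No, open

No world carries both an atom and its negation.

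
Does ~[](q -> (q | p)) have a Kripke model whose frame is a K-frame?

Unsatisfiable

1. ~[](q -> (q | p)), 0
2. ~(q -> (q | p)), 1
3. q, 1
4. ~(q | p), 1
5. ~q, 1
6. ~p, 1
Accessibility: 0R1
Branch closes: q and ~q both at 1.
All branches of the tableau close; one closing branch shown above.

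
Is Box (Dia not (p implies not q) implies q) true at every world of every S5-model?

Invalid (countermodel exists)

Tableau for the negation not Box (Dia not (p implies not q) implies q):
1. not Box (Dia not (p implies not q) implies q), w0
2. not (Dia not (p implies not q) implies q), w1
3. Dia not (p implies not q), w1
4. not q, w1
5. not (p implies not q), w2
6. p, w2
7. q, w2
Accessibility: w0Rw0, w0Rw1, w0Rw2, w1Rw0, w1Rw1, w1Rw2, w2Rw0, w2Rw1, w2Rw2
The negation has an open branch (countermodel exists).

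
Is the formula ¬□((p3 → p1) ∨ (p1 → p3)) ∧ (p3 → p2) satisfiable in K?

1. ¬□((p3 → p1) ∨ (p1 → p3)) ∧ (p3 → p2), w0
2. ¬□((p3 → p1) ∨ (p1 → p3)), w0   [∧-rule on 1]
3. p3 → p2, w0   [∧-rule on 1]
4. p2, w0   [→-rule on 3 (branches; this branch)]
5. ¬((p3 → p1) ∨ (p1 → p3)), w1   [¬□-rule on 2: fresh world w1, w0Rw1]
6. ¬(p3 → p1), w1   [¬∨-rule on 5]
7. ¬(p1 → p3), w1   [¬∨-rule on 5]
8. p3, w1   [¬→-rule on 6]
9. ¬p1, w1   [¬→-rule on 6]
10. p1, w1   [¬→-rule on 7]
11. ¬p3, w1   [¬→-rule on 7]
Accessibility: w0Rw1
Branch closes: p1 and ¬p1 both at w1.
All branches of the tableau close; one closing branch shown above.

No, unsatisfiable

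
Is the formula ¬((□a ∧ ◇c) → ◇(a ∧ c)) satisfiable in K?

1. ¬((□a ∧ ◇c) → ◇(a ∧ c)), 0
2. □a ∧ ◇c, 0
3. ¬◇(a ∧ c), 0
4. □a, 0
5. ◇c, 0
6. c, 1
7. ¬(a ∧ c), 1
8. a, 1
9. ¬c, 1
Accessibility: 0R1
Branch closes: c and ¬c both at 1.
(One branch shown.) All branches close.

Unsatisfiable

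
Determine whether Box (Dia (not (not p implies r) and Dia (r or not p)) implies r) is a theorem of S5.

Tableau for the negation not Box (Dia (not (not p implies r) and Dia (r or not p)) implies r):
1. not Box (Dia (not (not p implies r) and Dia (r or not p)) implies r), 0
2. not (Dia (not (not p implies r) and Dia (r or not p)) implies r), 1
3. Dia (not (not p implies r) and Dia (r or not p)), 1
4. not r, 1
5. not (not p implies r) and Dia (r or not p), 2
6. not (not p implies r), 2
7. Dia (r or not p), 2
8. not p, 2
9. not r, 2
10. r or not p, 3
11. not p, 3
Accessibility: 0R0, 0R1, 0R2, 0R3, 1R0, 1R1, 1R2, 1R3, 2R0, 2R1, 2R2, 2R3, 3R0, 3R1, 3R2, 3R3
The negation has an open branch (countermodel exists).

Invalid (countermodel exists)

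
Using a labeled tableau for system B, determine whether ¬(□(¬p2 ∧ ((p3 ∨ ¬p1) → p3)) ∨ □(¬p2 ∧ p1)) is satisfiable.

1. ¬(□(¬p2 ∧ ((p3 ∨ ¬p1) → p3)) ∨ □(¬p2 ∧ p1)), w0
2. ¬□(¬p2 ∧ ((p3 ∨ ¬p1) → p3)), w0   [¬∨-rule on 1]
3. ¬□(¬p2 ∧ p1), w0   [¬∨-rule on 1]
4. ¬(¬p2 ∧ ((p3 ∨ ¬p1) → p3)), w1   [¬□-rule on 2: fresh world w1, w0Rw1]
5. ¬((p3 ∨ ¬p1) → p3), w1   [¬∧-rule on 4 (branches; this branch)]
6. p3 ∨ ¬p1, w1   [¬→-rule on 5]
7. ¬p3, w1   [¬→-rule on 5]
8. ¬p1, w1   [∨-rule on 6 (branches; this branch)]
9. ¬(¬p2 ∧ p1), w2   [¬□-rule on 3: fresh world w2, w0Rw2]
10. ¬p1, w2   [¬∧-rule on 9 (branches; this branch)]
Accessibility: w0Rw0, w0Rw1, w0Rw2, w1Rw0, w1Rw1, w2Rw0, w2Rw2

Yes, satisfiable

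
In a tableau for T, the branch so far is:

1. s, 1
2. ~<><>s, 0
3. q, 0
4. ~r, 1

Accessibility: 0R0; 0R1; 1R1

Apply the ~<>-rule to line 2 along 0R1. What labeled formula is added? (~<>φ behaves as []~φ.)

~<>φ behaves as []~φ: propagate the negated body to each accessible world.

~<>s, 1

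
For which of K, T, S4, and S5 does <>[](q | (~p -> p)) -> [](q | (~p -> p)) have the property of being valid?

S4-tableau for the negation ~(<>[](q | (~p -> p)) -> [](q | (~p -> p))):
1. ~(<>[](q | (~p -> p)) -> [](q | (~p -> p))), w0
2. <>[](q | (~p -> p)), w0
3. ~[](q | (~p -> p)), w0
4. [](q | (~p -> p)), w1
5. q | (~p -> p), w1
6. ~p -> p, w1
7. p, w1
8. ~(q | (~p -> p)), w2
9. ~q, w2
10. ~(~p -> p), w2
11. ~p, w2
Accessibility: w0Rw0, w0Rw1, w0Rw2, w1Rw1, w2Rw2
Complete open branch: countermodel on an S4-frame, so not valid in S4, nor in K, T (the same frame is also a K-frame and a T-frame).
S5-tableau for the negation ~(<>[](q | (~p -> p)) -> [](q | (~p -> p))):
1. ~(<>[](q | (~p -> p)) -> [](q | (~p -> p))), w0
2. <>[](q | (~p -> p)), w0
3. ~[](q | (~p -> p)), w0
4. [](q | (~p -> p)), w1
5. q | (~p -> p), w0
6. q | (~p -> p), w1
7. ~p -> p, w0
8. ~p -> p, w1
9. p, w0
10. p, w1
11. ~(q | (~p -> p)), w2
12. ~q, w2
13. ~(~p -> p), w2
14. ~p, w2
15. q | (~p -> p), w2
16. ~p -> p, w2
17. p, w2
Accessibility: w0Rw0, w0Rw1, w0Rw2, w1Rw0, w1Rw1, w1Rw2, w2Rw0, w2Rw1, w2Rw2
Branch closes: p and ~p both at w2.
Every branch closes (one shown): valid in S5.

S5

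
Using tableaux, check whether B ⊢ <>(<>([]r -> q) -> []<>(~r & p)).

No, not valid

Tableau for the negation ~<>(<>([]r -> q) -> []<>(~r & p)):
1. ~<>(<>([]r -> q) -> []<>(~r & p)), 0
2. ~(<>([]r -> q) -> []<>(~r & p)), 0
3. <>([]r -> q), 0
4. ~[]<>(~r & p), 0
5. []r -> q, 1
6. ~(<>([]r -> q) -> []<>(~r & p)), 1
7. <>([]r -> q), 1
8. ~[]<>(~r & p), 1
9. q, 1
10. ~<>(~r & p), 2
11. ~(<>([]r -> q) -> []<>(~r & p)), 2
12. <>([]r -> q), 2
13. ~[]<>(~r & p), 2
14. ~(~r & p), 0
15. ~(~r & p), 2
16. ~p, 0
17. ~p, 2
18. []r -> q, 3
19. q, 3
20. ~<>(~r & p), 4
21. ~(~r & p), 1
22. ~(~r & p), 4
23. ~p, 1
24. ~p, 4
25. []r -> q, 5
26. ~(~r & p), 5
27. q, 5
28. ~p, 5
29. ~<>(~r & p), 6
30. ~(~r & p), 6
31. ~p, 6
Accessibility: 0R0, 0R1, 0R2, 1R0, 1R1, 1R3, 1R4, 2R0, 2R2, 2R5, 2R6, 3R1, 3R3, 4R1, 4R4, 5R2, 5R5, 6R2, 6R6
The negation has an open branch (countermodel exists).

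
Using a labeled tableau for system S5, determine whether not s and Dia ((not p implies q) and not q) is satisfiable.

1. not s and Dia ((not p implies q) and not q), 0
2. not s, 0
3. Dia ((not p implies q) and not q), 0
4. (not p implies q) and not q, 1
5. not p implies q, 1
6. not q, 1
7. p, 1
Accessibility: 0R0, 0R1, 1R0, 1R1

Yes, satisfiable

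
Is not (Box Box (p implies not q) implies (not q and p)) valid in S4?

Not valid

Tableau for the negation Box Box (p implies not q) implies (not q and p):
1. Box Box (p implies not q) implies (not q and p), 0
2. not q and p, 0   [implies-rule on 1 (branches; this branch)]
3. not q, 0   [and-rule on 2]
4. p, 0   [and-rule on 2]
Accessibility: 0R0
The negation has an open branch (countermodel exists).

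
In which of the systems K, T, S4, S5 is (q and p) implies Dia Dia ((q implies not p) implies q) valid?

T, S4, S5

K-tableau for the negation not ((q and p) implies Dia Dia ((q implies not p) implies q)):
1. not ((q and p) implies Dia Dia ((q implies not p) implies q)), 0
2. q and p, 0
3. not Dia Dia ((q implies not p) implies q), 0
4. q, 0
5. p, 0
Complete open branch: countermodel on a K-frame, so not valid in K.
T-tableau for the negation not ((q and p) implies Dia Dia ((q implies not p) implies q)):
1. not ((q and p) implies Dia Dia ((q implies not p) implies q)), 0
2. q and p, 0
3. not Dia Dia ((q implies not p) implies q), 0
4. q, 0
5. p, 0
6. not Dia ((q implies not p) implies q), 0
7. not ((q implies not p) implies q), 0
8. q implies not p, 0
9. not q, 0
Accessibility: 0R0
Branch closes: q and not q both at 0.
Every branch closes (one shown): valid in T, hence also in S4, S5 (every theorem of T is a theorem of S4 and S5).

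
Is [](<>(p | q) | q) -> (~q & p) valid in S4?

Tableau for the negation ~([](<>(p | q) | q) -> (~q & p)):
1. ~([](<>(p | q) | q) -> (~q & p)), w0
2. [](<>(p | q) | q), w0
3. ~(~q & p), w0
4. <>(p | q) | q, w0
5. ~p, w0
6. q, w0
Accessibility: w0Rw0
The negation has an open branch (countermodel exists).

No, not valid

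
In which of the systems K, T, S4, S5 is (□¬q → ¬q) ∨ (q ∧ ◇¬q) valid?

T, S4, S5

T-tableau for the negation ¬((□¬q → ¬q) ∨ (q ∧ ◇¬q)):
1. ¬((□¬q → ¬q) ∨ (q ∧ ◇¬q)), 0
2. ¬(□¬q → ¬q), 0   [¬∨-rule on 1]
3. ¬(q ∧ ◇¬q), 0   [¬∨-rule on 1]
4. □¬q, 0   [¬→-rule on 2]
5. q, 0   [¬→-rule on 2]
6. ¬q, 0   [□-rule on 4 via 0R0]
Accessibility: 0R0
Branch closes: q and ¬q both at 0.
Every branch closes (one shown): valid in T, hence also in S4, S5 (every theorem of T is a theorem of S4 and S5).
K-tableau for the negation ¬((□¬q → ¬q) ∨ (q ∧ ◇¬q)):
1. ¬((□¬q → ¬q) ∨ (q ∧ ◇¬q)), 0
2. ¬(□¬q → ¬q), 0   [¬∨-rule on 1]
3. ¬(q ∧ ◇¬q), 0   [¬∨-rule on 1]
4. □¬q, 0   [¬→-rule on 2]
5. q, 0   [¬→-rule on 2]
6. ¬◇¬q, 0   [¬∧-rule on 3 (branches; this branch)]
Complete open branch: countermodel on a K-frame, so not valid in K.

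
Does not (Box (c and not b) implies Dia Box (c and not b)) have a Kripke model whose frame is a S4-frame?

Unsatisfiable

1. not (Box (c and not b) implies Dia Box (c and not b)), 0
2. Box (c and not b), 0
3. not Dia Box (c and not b), 0
4. c and not b, 0
5. c, 0
6. not b, 0
7. not Box (c and not b), 0
8. not (c and not b), 1
9. c and not b, 1
10. c, 1
11. not b, 1
12. not Box (c and not b), 1
13. b, 1
Accessibility: 0R0, 0R1, 1R1
Branch closes: b and not b both at 1.
Every branch closes; the branch above is one of them.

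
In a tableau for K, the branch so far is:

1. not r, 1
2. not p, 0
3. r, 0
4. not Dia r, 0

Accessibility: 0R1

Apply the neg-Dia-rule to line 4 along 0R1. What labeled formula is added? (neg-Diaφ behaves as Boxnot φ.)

neg-Diaφ behaves as Boxnot φ: propagate the negated body to each accessible world.

not r, 1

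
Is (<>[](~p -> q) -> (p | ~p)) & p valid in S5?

Invalid (countermodel exists)

Tableau for the negation ~((<>[](~p -> q) -> (p | ~p)) & p):
1. ~((<>[](~p -> q) -> (p | ~p)) & p), 0
2. ~p, 0
Accessibility: 0R0
The negation has an open branch (countermodel exists).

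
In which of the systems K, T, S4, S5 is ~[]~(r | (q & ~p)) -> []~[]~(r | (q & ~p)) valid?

S5-tableau for the negation ~(~[]~(r | (q & ~p)) -> []~[]~(r | (q & ~p))):
1. ~(~[]~(r | (q & ~p)) -> []~[]~(r | (q & ~p))), 0
2. ~[]~(r | (q & ~p)), 0   [~->-rule on 1]
3. ~[]~[]~(r | (q & ~p)), 0   [~->-rule on 1]
4. r | (q & ~p), 1   [~[]-rule on 2: fresh world 1, 0R1]
5. q & ~p, 1   [|-rule on 4 (branches; this branch)]
6. q, 1   [&-rule on 5]
7. ~p, 1   [&-rule on 5]
8. []~(r | (q & ~p)), 2   [~[]-rule on 3: fresh world 2, 0R2]
9. ~(r | (q & ~p)), 0   [[]-rule on 8 via 2R0]
10. ~r, 0   [~|-rule on 9]
11. ~(q & ~p), 0   [~|-rule on 9]
12. ~(r | (q & ~p)), 1   [[]-rule on 8 via 2R1]
13. ~r, 1   [~|-rule on 12]
14. ~(q & ~p), 1   [~|-rule on 12]
15. ~(r | (q & ~p)), 2   [[]-rule on 8 via 2R2]
16. ~r, 2   [~|-rule on 15]
17. ~(q & ~p), 2   [~|-rule on 15]
18. p, 0   [~&-rule on 11 (branches; this branch)]
19. p, 1   [~&-rule on 14 (branches; this branch)]
Accessibility: 0R0, 0R1, 0R2, 1R0, 1R1, 1R2, 2R0, 2R1, 2R2
Branch closes: p and ~p both at 1.
Every branch closes (one shown): valid in S5.
S4-tableau for the negation ~(~[]~(r | (q & ~p)) -> []~[]~(r | (q & ~p))):
1. ~(~[]~(r | (q & ~p)) -> []~[]~(r | (q & ~p))), 0
2. ~[]~(r | (q & ~p)), 0   [~->-rule on 1]
3. ~[]~[]~(r | (q & ~p)), 0   [~->-rule on 1]
4. r | (q & ~p), 1   [~[]-rule on 2: fresh world 1, 0R1]
5. q & ~p, 1   [|-rule on 4 (branches; this branch)]
6. q, 1   [&-rule on 5]
7. ~p, 1   [&-rule on 5]
8. []~(r | (q & ~p)), 2   [~[]-rule on 3: fresh world 2, 0R2]
9. ~(r | (q & ~p)), 2   [[]-rule on 8 via 2R2]
10. ~r, 2   [~|-rule on 9]
11. ~(q & ~p), 2   [~|-rule on 9]
12. p, 2   [~&-rule on 11 (branches; this branch)]
Accessibility: 0R0, 0R1, 0R2, 1R1, 2R2
Complete open branch: countermodel on an S4-frame, so not valid in S4, nor in K, T (the same frame is also a K-frame and a T-frame).

S5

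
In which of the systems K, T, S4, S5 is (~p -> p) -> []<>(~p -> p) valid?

S5-tableau for the negation ~((~p -> p) -> []<>(~p -> p)):
1. ~((~p -> p) -> []<>(~p -> p)), u
2. ~p -> p, u   [~->-rule on 1]
3. ~[]<>(~p -> p), u   [~->-rule on 1]
4. p, u   [->-rule on 2 (branches; this branch)]
5. ~<>(~p -> p), v   [~[]-rule on 3: fresh world v, uRv]
6. ~(~p -> p), u   [~<>-rule on 5 via vRu]
7. ~p, u   [~->-rule on 6]
Accessibility: uRu, uRv, vRu, vRv
Branch closes: p and ~p both at u.
Every branch closes (one shown): valid in S5.
S4-tableau for the negation ~((~p -> p) -> []<>(~p -> p)):
1. ~((~p -> p) -> []<>(~p -> p)), u
2. ~p -> p, u   [~->-rule on 1]
3. ~[]<>(~p -> p), u   [~->-rule on 1]
4. p, u   [->-rule on 2 (branches; this branch)]
5. ~<>(~p -> p), v   [~[]-rule on 3: fresh world v, uRv]
6. ~(~p -> p), v   [~<>-rule on 5 via vRv]
7. ~p, v   [~->-rule on 6]
Accessibility: uRu, uRv, vRv
Complete open branch: countermodel on an S4-frame, so not valid in S4, nor in K, T (the same frame is also a K-frame and a T-frame).

S5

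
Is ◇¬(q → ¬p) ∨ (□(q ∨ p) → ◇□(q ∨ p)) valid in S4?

Tableau for the negation ¬(◇¬(q → ¬p) ∨ (□(q ∨ p) → ◇□(q ∨ p))):
1. ¬(◇¬(q → ¬p) ∨ (□(q ∨ p) → ◇□(q ∨ p))), 0
2. ¬◇¬(q → ¬p), 0
3. ¬(□(q ∨ p) → ◇□(q ∨ p)), 0
4. □(q ∨ p), 0
5. ¬◇□(q ∨ p), 0
6. q → ¬p, 0
7. q ∨ p, 0
8. ¬□(q ∨ p), 0
9. ¬p, 0
10. q, 0
11. ¬(q ∨ p), 1
12. ¬q, 1
13. ¬p, 1
14. q → ¬p, 1
15. q ∨ p, 1
16. ¬□(q ∨ p), 1
17. p, 1
Accessibility: 0R0, 0R1, 1R1
Branch closes: p and ¬p both at 1.
All branches of the negation close; one closing branch shown above.

Valid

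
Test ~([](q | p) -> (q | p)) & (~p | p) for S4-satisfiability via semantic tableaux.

1. ~([](q | p) -> (q | p)) & (~p | p), w0
2. ~([](q | p) -> (q | p)), w0
3. ~p | p, w0
4. [](q | p), w0
5. ~(q | p), w0
6. ~q, w0
7. ~p, w0
8. q | p, w0
9. p, w0
Accessibility: w0Rw0
Branch closes: p and ~p both at w0.
All branches of the tableau close; one closing branch shown above.

Unsatisfiable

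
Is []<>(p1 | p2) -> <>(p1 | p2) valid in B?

Valid in B

Tableau for the negation ~([]<>(p1 | p2) -> <>(p1 | p2)):
1. ~([]<>(p1 | p2) -> <>(p1 | p2)), 0
2. []<>(p1 | p2), 0
3. ~<>(p1 | p2), 0
4. <>(p1 | p2), 0
5. ~(p1 | p2), 0
6. ~p1, 0
7. ~p2, 0
8. p1 | p2, 1
9. <>(p1 | p2), 1
10. ~(p1 | p2), 1
11. ~p1, 1
12. ~p2, 1
13. p2, 1
Accessibility: 0R0, 0R1, 1R0, 1R1
Branch closes: p2 and ~p2 both at 1.
Every branch of the negation's tableau closes; the branch above is one of them.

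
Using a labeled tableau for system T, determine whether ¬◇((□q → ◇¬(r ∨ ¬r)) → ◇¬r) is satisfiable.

1. ¬◇((□q → ◇¬(r ∨ ¬r)) → ◇¬r), 0
2. ¬((□q → ◇¬(r ∨ ¬r)) → ◇¬r), 0
3. □q → ◇¬(r ∨ ¬r), 0
4. ¬◇¬r, 0
5. r, 0
6. ¬□q, 0
7. ¬q, 1
8. ¬((□q → ◇¬(r ∨ ¬r)) → ◇¬r), 1
9. □q → ◇¬(r ∨ ¬r), 1
10. ¬◇¬r, 1
11. r, 1
12. ¬□q, 1
13. ¬q, 2
14. r, 2
Accessibility: 0R0, 0R1, 1R1, 1R2, 2R2

Yes, satisfiable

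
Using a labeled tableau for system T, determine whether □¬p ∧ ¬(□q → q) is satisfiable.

Unsatisfiable

1. □¬p ∧ ¬(□q → q), w0
2. □¬p, w0
3. ¬(□q → q), w0
4. □q, w0
5. ¬q, w0
6. ¬p, w0
7. q, w0
Accessibility: w0Rw0
Branch closes: q and ¬q both at w0.
All branches of the tableau close; one closing branch shown above.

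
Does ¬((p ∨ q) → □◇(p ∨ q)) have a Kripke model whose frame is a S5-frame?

Unsatisfiable (every branch closes)

1. ¬((p ∨ q) → □◇(p ∨ q)), u
2. p ∨ q, u
3. ¬□◇(p ∨ q), u
4. q, u
5. ¬◇(p ∨ q), v
6. ¬(p ∨ q), u
7. ¬p, u
8. ¬q, u
Accessibility: uRu, uRv, vRu, vRv
Branch closes: q and ¬q both at u.
All branches of the tableau close; one closing branch shown above.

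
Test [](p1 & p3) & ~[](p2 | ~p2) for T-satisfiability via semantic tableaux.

1. [](p1 & p3) & ~[](p2 | ~p2), 0
2. [](p1 & p3), 0
3. ~[](p2 | ~p2), 0
4. p1 & p3, 0
5. p1, 0
6. p3, 0
7. ~(p2 | ~p2), 1
8. ~p2, 1
9. p2, 1
Accessibility: 0R0, 0R1, 1R1
Branch closes: p2 and ~p2 both at 1.
Every branch closes; the branch above is one of them.

No, unsatisfiable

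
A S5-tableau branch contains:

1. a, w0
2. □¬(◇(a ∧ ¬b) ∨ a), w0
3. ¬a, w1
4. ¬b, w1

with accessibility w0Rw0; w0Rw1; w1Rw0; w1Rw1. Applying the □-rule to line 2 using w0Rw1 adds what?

¬(◇(a ∧ ¬b) ∨ a), w1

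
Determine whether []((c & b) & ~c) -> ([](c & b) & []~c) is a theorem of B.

Tableau for the negation ~([]((c & b) & ~c) -> ([](c & b) & []~c)):
1. ~([]((c & b) & ~c) -> ([](c & b) & []~c)), w0
2. []((c & b) & ~c), w0
3. ~([](c & b) & []~c), w0
4. (c & b) & ~c, w0
5. c & b, w0
6. ~c, w0
7. c, w0
8. b, w0
Accessibility: w0Rw0
Branch closes: c and ~c both at w0.
All branches of the negation close; one closing branch shown above.

Yes, valid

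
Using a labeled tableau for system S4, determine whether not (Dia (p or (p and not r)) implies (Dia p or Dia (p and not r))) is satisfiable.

1. not (Dia (p or (p and not r)) implies (Dia p or Dia (p and not r))), w0
2. Dia (p or (p and not r)), w0   [neg-implies-rule on 1]
3. not (Dia p or Dia (p and not r)), w0   [neg-implies-rule on 1]
4. not Dia p, w0   [neg-or-rule on 3]
5. not Dia (p and not r), w0   [neg-or-rule on 3]
6. not p, w0   [neg-Dia-rule on 4 via w0Rw0]
7. not (p and not r), w0   [neg-Dia-rule on 5 via w0Rw0]
8. r, w0   [neg-and-rule on 7 (branches; this branch)]
9. p or (p and not r), w1   [Dia-rule on 2: fresh world w1, w0Rw1]
10. not p, w1   [neg-Dia-rule on 4 via w0Rw1]
11. not (p and not r), w1   [neg-Dia-rule on 5 via w0Rw1]
12. p and not r, w1   [or-rule on 9 (branches; this branch)]
13. p, w1   [and-rule on 12]
14. not r, w1   [and-rule on 12]
Accessibility: w0Rw0, w0Rw1, w1Rw1
Branch closes: p and not p both at w1.
Every branch closes; the branch above is one of them.

Unsatisfiable (every branch closes)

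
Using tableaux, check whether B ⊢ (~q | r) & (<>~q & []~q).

Invalid (countermodel exists)

Tableau for the negation ~((~q | r) & (<>~q & []~q)):
1. ~((~q | r) & (<>~q & []~q)), w0
2. ~(<>~q & []~q), w0
3. ~[]~q, w0
4. q, w1
Accessibility: w0Rw0, w0Rw1, w1Rw0, w1Rw1
The negation has an open branch (countermodel exists).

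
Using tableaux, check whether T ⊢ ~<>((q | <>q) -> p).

Tableau for the negation <>((q | <>q) -> p):
1. <>((q | <>q) -> p), 0
2. (q | <>q) -> p, 1
3. p, 1
Accessibility: 0R0, 0R1, 1R1
The negation has an open branch (countermodel exists).

Not valid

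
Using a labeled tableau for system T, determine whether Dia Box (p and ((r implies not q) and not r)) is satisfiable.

1. Dia Box (p and ((r implies not q) and not r)), w0
2. Box (p and ((r implies not q) and not r)), w1
3. p and ((r implies not q) and not r), w1
4. p, w1
5. (r implies not q) and not r, w1
6. r implies not q, w1
7. not r, w1
8. not q, w1
Accessibility: w0Rw0, w0Rw1, w1Rw1

Yes, satisfiable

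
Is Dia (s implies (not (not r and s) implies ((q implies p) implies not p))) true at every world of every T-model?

Not valid

Tableau for the negation not Dia (s implies (not (not r and s) implies ((q implies p) implies not p))):
1. not Dia (s implies (not (not r and s) implies ((q implies p) implies not p))), u
2. not (s implies (not (not r and s) implies ((q implies p) implies not p))), u
3. s, u
4. not (not (not r and s) implies ((q implies p) implies not p)), u
5. not (not r and s), u
6. not ((q implies p) implies not p), u
7. q implies p, u
8. p, u
9. r, u
Accessibility: uRu
The negation has an open branch (countermodel exists).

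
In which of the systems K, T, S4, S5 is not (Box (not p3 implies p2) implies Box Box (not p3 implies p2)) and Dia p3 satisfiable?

T-tableau for the formula:
1. not (Box (not p3 implies p2) implies Box Box (not p3 implies p2)) and Dia p3, 0
2. not (Box (not p3 implies p2) implies Box Box (not p3 implies p2)), 0
3. Dia p3, 0
4. Box (not p3 implies p2), 0
5. not Box Box (not p3 implies p2), 0
6. not p3 implies p2, 0
7. p2, 0
8. p3, 1
9. not p3 implies p2, 1
10. p2, 1
11. not Box (not p3 implies p2), 2
12. not p3 implies p2, 2
13. p2, 2
14. not (not p3 implies p2), 3
15. not p3, 3
16. not p2, 3
Accessibility: 0R0, 0R1, 0R2, 1R1, 2R2, 2R3, 3R3
Complete open branch: satisfiable in T, hence also in K (this T-model is also a K-model).
S4-tableau for the formula:
1. not (Box (not p3 implies p2) implies Box Box (not p3 implies p2)) and Dia p3, 0
2. not (Box (not p3 implies p2) implies Box Box (not p3 implies p2)), 0
3. Dia p3, 0
4. Box (not p3 implies p2), 0
5. not Box Box (not p3 implies p2), 0
6. not p3 implies p2, 0
7. p2, 0
8. p3, 1
9. not p3 implies p2, 1
10. p2, 1
11. not Box (not p3 implies p2), 2
12. not p3 implies p2, 2
13. p2, 2
14. not (not p3 implies p2), 3
15. not p3, 3
16. not p2, 3
17. not p3 implies p2, 3
18. p2, 3
Accessibility: 0R0, 0R1, 0R2, 0R3, 1R1, 2R2, 2R3, 3R3
Branch closes: p2 and not p2 both at 3.
Every branch closes (one shown): unsatisfiable in S4, hence also in S5 (every S5-frame is an S4-frame).

K, T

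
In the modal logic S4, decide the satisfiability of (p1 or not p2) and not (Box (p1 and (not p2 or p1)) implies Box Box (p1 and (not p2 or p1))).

Unsatisfiable (every branch closes)

1. (p1 or not p2) and not (Box (p1 and (not p2 or p1)) implies Box Box (p1 and (not p2 or p1))), 0
2. p1 or not p2, 0
3. not (Box (p1 and (not p2 or p1)) implies Box Box (p1 and (not p2 or p1))), 0
4. Box (p1 and (not p2 or p1)), 0
5. not Box Box (p1 and (not p2 or p1)), 0
6. p1 and (not p2 or p1), 0
7. p1, 0
8. not p2 or p1, 0
9. not p2, 0
10. not Box (p1 and (not p2 or p1)), 1
11. p1 and (not p2 or p1), 1
12. p1, 1
13. not p2 or p1, 1
14. not (p1 and (not p2 or p1)), 2
15. p1 and (not p2 or p1), 2
16. p1, 2
17. not p2 or p1, 2
18. not (not p2 or p1), 2
19. p2, 2
20. not p1, 2
Accessibility: 0R0, 0R1, 0R2, 1R1, 1R2, 2R2
Branch closes: p1 and not p1 both at 2.
(One branch shown.) All branches close.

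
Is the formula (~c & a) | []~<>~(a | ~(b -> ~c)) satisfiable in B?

1. (~c & a) | []~<>~(a | ~(b -> ~c)), u
2. []~<>~(a | ~(b -> ~c)), u   [|-rule on 1 (branches; this branch)]
3. ~<>~(a | ~(b -> ~c)), u   [[]-rule on 2 via uRu]
4. a | ~(b -> ~c), u   [~<>-rule on 3 via uRu]
5. ~(b -> ~c), u   [|-rule on 4 (branches; this branch)]
6. b, u   [~->-rule on 5]
7. c, u   [~->-rule on 5]
Accessibility: uRu

Satisfiable (open branch found)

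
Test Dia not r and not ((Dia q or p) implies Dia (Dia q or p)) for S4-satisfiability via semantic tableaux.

1. Dia not r and not ((Dia q or p) implies Dia (Dia q or p)), u
2. Dia not r, u
3. not ((Dia q or p) implies Dia (Dia q or p)), u
4. Dia q or p, u
5. not Dia (Dia q or p), u
6. not (Dia q or p), u
7. not Dia q, u
8. not p, u
9. not q, u
10. Dia q, u
11. not r, v
12. not (Dia q or p), v
13. not Dia q, v
14. not p, v
15. not q, v
16. q, w
17. not (Dia q or p), w
18. not Dia q, w
19. not p, w
20. not q, w
Accessibility: uRu, uRv, uRw, vRv, wRw
Branch closes: q and not q both at w.
(One branch shown.) All branches close.

No, unsatisfiable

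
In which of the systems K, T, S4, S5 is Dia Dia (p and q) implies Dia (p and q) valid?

S4-tableau for the negation not (Dia Dia (p and q) implies Dia (p and q)):
1. not (Dia Dia (p and q) implies Dia (p and q)), w0
2. Dia Dia (p and q), w0
3. not Dia (p and q), w0
4. not (p and q), w0
5. not q, w0
6. Dia (p and q), w1
7. not (p and q), w1
8. not q, w1
9. p and q, w2
10. p, w2
11. q, w2
12. not (p and q), w2
13. not q, w2
Accessibility: w0Rw0, w0Rw1, w0Rw2, w1Rw1, w1Rw2, w2Rw2
Branch closes: q and not q both at w2.
Every branch closes (one shown): valid in S4, hence also in S5 (every theorem of S4 is a theorem of S5).
T-tableau for the negation not (Dia Dia (p and q) implies Dia (p and q)):
1. not (Dia Dia (p and q) implies Dia (p and q)), w0
2. Dia Dia (p and q), w0
3. not Dia (p and q), w0
4. not (p and q), w0
5. not q, w0
6. Dia (p and q), w1
7. not (p and q), w1
8. not q, w1
9. p and q, w2
10. p, w2
11. q, w2
Accessibility: w0Rw0, w0Rw1, w1Rw1, w1Rw2, w2Rw2
Complete open branch: countermodel on a T-frame, so not valid in T, nor in K (the same frame is also a K-frame).

S4, S5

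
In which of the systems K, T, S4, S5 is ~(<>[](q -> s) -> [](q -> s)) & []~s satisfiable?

S5-tableau for the formula:
1. ~(<>[](q -> s) -> [](q -> s)) & []~s, 0
2. ~(<>[](q -> s) -> [](q -> s)), 0
3. []~s, 0
4. <>[](q -> s), 0
5. ~[](q -> s), 0
6. ~s, 0
7. [](q -> s), 1
8. ~s, 1
9. q -> s, 0
10. q -> s, 1
11. ~q, 0
12. ~q, 1
13. ~(q -> s), 2
14. q, 2
15. ~s, 2
16. q -> s, 2
17. s, 2
Accessibility: 0R0, 0R1, 0R2, 1R0, 1R1, 1R2, 2R0, 2R1, 2R2
Branch closes: s and ~s both at 2.
Every branch closes (one shown): unsatisfiable in S5.
S4-tableau for the formula:
1. ~(<>[](q -> s) -> [](q -> s)) & []~s, 0
2. ~(<>[](q -> s) -> [](q -> s)), 0
3. []~s, 0
4. <>[](q -> s), 0
5. ~[](q -> s), 0
6. ~s, 0
7. [](q -> s), 1
8. ~s, 1
9. q -> s, 1
10. ~q, 1
11. ~(q -> s), 2
12. q, 2
13. ~s, 2
Accessibility: 0R0, 0R1, 0R2, 1R1, 2R2
Complete open branch: satisfiable in S4, hence also in K, T (this S4-model is also a K-model and a T-model).

K, T, S4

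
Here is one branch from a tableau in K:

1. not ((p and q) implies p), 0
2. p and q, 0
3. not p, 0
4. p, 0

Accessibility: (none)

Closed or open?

Closed

Both p and not p appear at 0.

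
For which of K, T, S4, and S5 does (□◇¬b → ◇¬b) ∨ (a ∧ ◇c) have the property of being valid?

T, S4, S5

T-tableau for the negation ¬((□◇¬b → ◇¬b) ∨ (a ∧ ◇c)):
1. ¬((□◇¬b → ◇¬b) ∨ (a ∧ ◇c)), w0
2. ¬(□◇¬b → ◇¬b), w0   [¬∨-rule on 1]
3. ¬(a ∧ ◇c), w0   [¬∨-rule on 1]
4. □◇¬b, w0   [¬→-rule on 2]
5. ¬◇¬b, w0   [¬→-rule on 2]
6. ◇¬b, w0   [□-rule on 4 via w0Rw0]
7. b, w0   [¬◇-rule on 5 via w0Rw0]
8. ¬◇c, w0   [¬∧-rule on 3 (branches; this branch)]
9. ¬c, w0   [¬◇-rule on 8 via w0Rw0]
10. ¬b, w1   [◇-rule on 6: fresh world w1, w0Rw1]
11. ◇¬b, w1   [□-rule on 4 via w0Rw1]
12. b, w1   [¬◇-rule on 5 via w0Rw1]
Accessibility: w0Rw0, w0Rw1, w1Rw1
Branch closes: b and ¬b both at w1.
Every branch closes (one shown): valid in T, hence also in S4, S5 (every theorem of T is a theorem of S4 and S5).
K-tableau for the negation ¬((□◇¬b → ◇¬b) ∨ (a ∧ ◇c)):
1. ¬((□◇¬b → ◇¬b) ∨ (a ∧ ◇c)), w0
2. ¬(□◇¬b → ◇¬b), w0   [¬∨-rule on 1]
3. ¬(a ∧ ◇c), w0   [¬∨-rule on 1]
4. □◇¬b, w0   [¬→-rule on 2]
5. ¬◇¬b, w0   [¬→-rule on 2]
6. ¬◇c, w0   [¬∧-rule on 3 (branches; this branch)]
Complete open branch: countermodel on a K-frame, so not valid in K.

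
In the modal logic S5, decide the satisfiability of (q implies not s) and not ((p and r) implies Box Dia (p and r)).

Unsatisfiable

1. (q implies not s) and not ((p and r) implies Box Dia (p and r)), w0
2. q implies not s, w0
3. not ((p and r) implies Box Dia (p and r)), w0
4. p and r, w0
5. not Box Dia (p and r), w0
6. p, w0
7. r, w0
8. not s, w0
9. not Dia (p and r), w1
10. not (p and r), w0
11. not (p and r), w1
12. not r, w0
Accessibility: w0Rw0, w0Rw1, w1Rw0, w1Rw1
Branch closes: r and not r both at w0.
Every branch closes; the branch above is one of them.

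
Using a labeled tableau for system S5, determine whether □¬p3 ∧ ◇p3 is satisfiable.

Unsatisfiable (every branch closes)

1. □¬p3 ∧ ◇p3, u
2. □¬p3, u
3. ◇p3, u
4. ¬p3, u
5. p3, v
6. ¬p3, v
Accessibility: uRu, uRv, vRu, vRv
Branch closes: p3 and ¬p3 both at v.
All branches of the tableau close; one closing branch shown above.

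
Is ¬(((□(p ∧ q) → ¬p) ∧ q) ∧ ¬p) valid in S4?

Tableau for the negation ((□(p ∧ q) → ¬p) ∧ q) ∧ ¬p:
1. ((□(p ∧ q) → ¬p) ∧ q) ∧ ¬p, u
2. (□(p ∧ q) → ¬p) ∧ q, u   [∧-rule on 1]
3. ¬p, u   [∧-rule on 1]
4. □(p ∧ q) → ¬p, u   [∧-rule on 2]
5. q, u   [∧-rule on 2]
Accessibility: uRu
The negation has an open branch (countermodel exists).

Invalid (countermodel exists)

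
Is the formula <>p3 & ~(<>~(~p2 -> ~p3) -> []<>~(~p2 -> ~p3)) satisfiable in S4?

1. <>p3 & ~(<>~(~p2 -> ~p3) -> []<>~(~p2 -> ~p3)), u
2. <>p3, u
3. ~(<>~(~p2 -> ~p3) -> []<>~(~p2 -> ~p3)), u
4. <>~(~p2 -> ~p3), u
5. ~[]<>~(~p2 -> ~p3), u
6. p3, v
7. ~(~p2 -> ~p3), w
8. ~p2, w
9. p3, w
10. ~<>~(~p2 -> ~p3), x
11. ~p2 -> ~p3, x
12. ~p3, x
Accessibility: uRu, uRv, uRw, uRx, vRv, wRw, xRx

Satisfiable (open branch found)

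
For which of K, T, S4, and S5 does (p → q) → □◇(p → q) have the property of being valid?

S5

S4-tableau for the negation ¬((p → q) → □◇(p → q)):
1. ¬((p → q) → □◇(p → q)), u
2. p → q, u
3. ¬□◇(p → q), u
4. q, u
5. ¬◇(p → q), v
6. ¬(p → q), v
7. p, v
8. ¬q, v
Accessibility: uRu, uRv, vRv
Complete open branch: countermodel on an S4-frame, so not valid in S4, nor in K, T (the same frame is also a K-frame and a T-frame).
S5-tableau for the negation ¬((p → q) → □◇(p → q)):
1. ¬((p → q) → □◇(p → q)), u
2. p → q, u
3. ¬□◇(p → q), u
4. q, u
5. ¬◇(p → q), v
6. ¬(p → q), u
7. p, u
8. ¬q, u
Accessibility: uRu, uRv, vRu, vRv
Branch closes: q and ¬q both at u.
Every branch closes (one shown): valid in S5.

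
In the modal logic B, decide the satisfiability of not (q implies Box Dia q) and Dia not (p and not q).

1. not (q implies Box Dia q) and Dia not (p and not q), 0
2. not (q implies Box Dia q), 0
3. Dia not (p and not q), 0
4. q, 0
5. not Box Dia q, 0
6. not (p and not q), 1
7. q, 1
8. not Dia q, 2
9. not q, 0
Accessibility: 0R0, 0R1, 0R2, 1R0, 1R1, 2R0, 2R2
Branch closes: q and not q both at 0.
Every branch closes; the branch above is one of them.

Unsatisfiable (every branch closes)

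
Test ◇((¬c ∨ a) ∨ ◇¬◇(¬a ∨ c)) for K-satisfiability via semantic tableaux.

Satisfiable (open branch found)

1. ◇((¬c ∨ a) ∨ ◇¬◇(¬a ∨ c)), u
2. (¬c ∨ a) ∨ ◇¬◇(¬a ∨ c), v
3. ◇¬◇(¬a ∨ c), v
4. ¬◇(¬a ∨ c), w
Accessibility: uRv, vRw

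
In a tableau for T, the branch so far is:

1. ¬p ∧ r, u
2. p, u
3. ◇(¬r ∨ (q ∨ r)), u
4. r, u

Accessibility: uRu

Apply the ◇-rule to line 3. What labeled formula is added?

a fresh world v with uRv, and ¬r ∨ (q ∨ r) at v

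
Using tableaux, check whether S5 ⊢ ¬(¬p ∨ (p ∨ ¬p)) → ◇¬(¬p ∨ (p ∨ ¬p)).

Tableau for the negation ¬(¬(¬p ∨ (p ∨ ¬p)) → ◇¬(¬p ∨ (p ∨ ¬p))):
1. ¬(¬(¬p ∨ (p ∨ ¬p)) → ◇¬(¬p ∨ (p ∨ ¬p))), w0
2. ¬(¬p ∨ (p ∨ ¬p)), w0   [¬→-rule on 1]
3. ¬◇¬(¬p ∨ (p ∨ ¬p)), w0   [¬→-rule on 1]
4. p, w0   [¬∨-rule on 2]
5. ¬(p ∨ ¬p), w0   [¬∨-rule on 2]
6. ¬p, w0   [¬∨-rule on 5]
Accessibility: w0Rw0
Branch closes: p and ¬p both at w0.
All branches of the negation close; one closing branch shown above.

Valid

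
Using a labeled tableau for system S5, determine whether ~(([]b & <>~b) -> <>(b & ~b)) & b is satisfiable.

1. ~(([]b & <>~b) -> <>(b & ~b)) & b, u
2. ~(([]b & <>~b) -> <>(b & ~b)), u   [&-rule on 1]
3. b, u   [&-rule on 1]
4. []b & <>~b, u   [~->-rule on 2]
5. ~<>(b & ~b), u   [~->-rule on 2]
6. []b, u   [&-rule on 4]
7. <>~b, u   [&-rule on 4]
8. ~(b & ~b), u   [~<>-rule on 5 via uRu]
9. ~b, v   [<>-rule on 7: fresh world v, uRv]
10. ~(b & ~b), v   [~<>-rule on 5 via uRv]
11. b, v   [[]-rule on 6 via uRv]
Accessibility: uRu, uRv, vRu, vRv
Branch closes: b and ~b both at v.
All branches of the tableau close; one closing branch shown above.

No, unsatisfiable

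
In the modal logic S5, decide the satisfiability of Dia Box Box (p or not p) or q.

Satisfiable (open branch found)

1. Dia Box Box (p or not p) or q, u
2. q, u
Accessibility: uRu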